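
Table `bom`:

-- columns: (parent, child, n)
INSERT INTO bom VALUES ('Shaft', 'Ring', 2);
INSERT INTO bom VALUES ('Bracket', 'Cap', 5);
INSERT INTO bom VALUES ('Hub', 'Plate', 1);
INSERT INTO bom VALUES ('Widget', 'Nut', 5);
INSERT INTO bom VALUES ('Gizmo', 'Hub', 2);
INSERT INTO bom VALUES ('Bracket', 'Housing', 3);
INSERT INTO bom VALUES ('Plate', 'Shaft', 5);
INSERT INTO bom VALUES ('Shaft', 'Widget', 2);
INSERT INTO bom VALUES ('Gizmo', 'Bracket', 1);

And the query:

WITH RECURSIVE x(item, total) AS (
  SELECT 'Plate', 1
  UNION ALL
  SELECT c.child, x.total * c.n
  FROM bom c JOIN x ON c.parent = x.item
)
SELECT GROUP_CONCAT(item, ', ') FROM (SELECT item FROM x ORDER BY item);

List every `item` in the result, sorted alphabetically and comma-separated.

Base: (Plate, total=1).
Iteration 1: components of {Plate} -> Shaft = 1*5 = 5.
Iteration 2: components of {Shaft} -> Ring = 5*2 = 10, Widget = 5*2 = 10.
Iteration 3: components of {Ring,Widget} -> Nut = 10*5 = 50.
Iteration 4: no further components; recursion stops.

Nut, Plate, Ring, Shaft, Widget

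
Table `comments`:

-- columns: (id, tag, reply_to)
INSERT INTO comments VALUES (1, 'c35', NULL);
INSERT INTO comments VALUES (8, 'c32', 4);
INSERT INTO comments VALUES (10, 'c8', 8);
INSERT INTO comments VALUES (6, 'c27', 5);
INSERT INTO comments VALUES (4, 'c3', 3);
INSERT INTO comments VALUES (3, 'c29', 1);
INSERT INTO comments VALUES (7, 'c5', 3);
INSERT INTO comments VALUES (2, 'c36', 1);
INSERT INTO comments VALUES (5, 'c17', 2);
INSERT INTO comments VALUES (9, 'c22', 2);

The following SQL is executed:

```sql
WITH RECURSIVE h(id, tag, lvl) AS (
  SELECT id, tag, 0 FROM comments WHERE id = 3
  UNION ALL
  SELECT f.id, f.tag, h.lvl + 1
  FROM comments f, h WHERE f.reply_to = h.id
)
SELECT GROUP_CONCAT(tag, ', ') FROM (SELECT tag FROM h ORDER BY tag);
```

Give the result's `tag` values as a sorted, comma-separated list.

c29, c3, c32, c5, c8

Base: id=3 (c29) at lvl 0.
Iteration 1: rows with reply_to in {3} -> c3 (id 4, lvl 1), c5 (id 7, lvl 1).
Iteration 2: rows with reply_to in {4,7} -> c32 (id 8, lvl 2).
Iteration 3: rows with reply_to in {8} -> c8 (id 10, lvl 3).
Iteration 4: no rows with reply_to in {10}; recursion stops.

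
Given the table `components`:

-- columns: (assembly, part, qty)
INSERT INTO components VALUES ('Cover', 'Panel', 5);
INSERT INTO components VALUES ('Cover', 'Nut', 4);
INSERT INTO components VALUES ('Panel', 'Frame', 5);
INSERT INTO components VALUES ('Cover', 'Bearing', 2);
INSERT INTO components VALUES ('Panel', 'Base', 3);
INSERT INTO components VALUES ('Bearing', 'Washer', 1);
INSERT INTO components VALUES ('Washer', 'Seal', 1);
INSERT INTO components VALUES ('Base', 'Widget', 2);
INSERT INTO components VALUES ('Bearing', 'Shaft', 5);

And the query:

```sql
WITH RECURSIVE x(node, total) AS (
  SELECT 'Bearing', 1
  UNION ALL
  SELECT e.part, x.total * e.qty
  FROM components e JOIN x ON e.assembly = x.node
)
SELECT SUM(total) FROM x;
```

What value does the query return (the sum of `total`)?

8

Base: (Bearing, total=1).
Iteration 1: components of {Bearing} -> Shaft = 1*5 = 5, Washer = 1*1 = 1.
Iteration 2: components of {Shaft,Washer} -> Seal = 1*1 = 1.
Iteration 3: no further components; recursion stops.
SUM(total) = 1 + 1 + 5 + 1 = 8.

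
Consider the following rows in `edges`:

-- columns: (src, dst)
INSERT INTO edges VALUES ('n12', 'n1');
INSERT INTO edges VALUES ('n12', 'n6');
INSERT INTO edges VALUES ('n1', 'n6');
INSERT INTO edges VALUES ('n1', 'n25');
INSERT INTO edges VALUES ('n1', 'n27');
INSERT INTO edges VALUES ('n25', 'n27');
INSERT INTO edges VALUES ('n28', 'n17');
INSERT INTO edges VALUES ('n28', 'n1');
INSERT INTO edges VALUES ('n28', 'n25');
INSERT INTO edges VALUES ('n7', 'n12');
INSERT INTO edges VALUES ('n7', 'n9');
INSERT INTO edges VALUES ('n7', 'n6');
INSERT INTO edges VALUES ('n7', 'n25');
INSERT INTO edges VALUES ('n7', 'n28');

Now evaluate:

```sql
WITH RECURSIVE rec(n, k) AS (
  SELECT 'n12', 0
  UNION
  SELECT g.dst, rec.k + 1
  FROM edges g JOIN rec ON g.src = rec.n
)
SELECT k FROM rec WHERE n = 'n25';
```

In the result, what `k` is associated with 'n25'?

Base: (n12, k=0).
Iteration 1: edges from {n12} -> (n1, k=1), (n6, k=1).
Iteration 2: edges from {n1,n6} -> (n25, k=2), (n27, k=2), (n6, k=2).
Iteration 3: edges from {n25,n27,n6} -> (n27, k=3).
Iteration 4: no outgoing edges from {n27}; recursion stops.

2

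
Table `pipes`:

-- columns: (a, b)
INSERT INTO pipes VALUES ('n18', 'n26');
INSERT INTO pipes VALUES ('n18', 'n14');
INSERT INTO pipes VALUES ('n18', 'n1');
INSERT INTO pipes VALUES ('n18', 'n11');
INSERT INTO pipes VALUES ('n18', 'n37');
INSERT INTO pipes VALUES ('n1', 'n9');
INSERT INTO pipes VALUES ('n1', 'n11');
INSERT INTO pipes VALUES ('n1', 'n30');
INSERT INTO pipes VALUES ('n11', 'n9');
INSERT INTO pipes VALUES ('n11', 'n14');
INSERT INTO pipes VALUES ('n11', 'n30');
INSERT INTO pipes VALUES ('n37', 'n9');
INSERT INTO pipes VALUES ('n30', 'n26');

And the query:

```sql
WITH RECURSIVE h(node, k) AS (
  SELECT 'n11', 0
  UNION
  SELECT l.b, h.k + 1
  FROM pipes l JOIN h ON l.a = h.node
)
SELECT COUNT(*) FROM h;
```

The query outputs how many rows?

5

Base: (n11, k=0).
Iteration 1: edges from {n11} -> (n14, k=1), (n30, k=1), (n9, k=1).
Iteration 2: edges from {n14,n30,n9} -> (n26, k=2).
Iteration 3: no outgoing edges from {n26}; recursion stops.
Total rows emitted: 5.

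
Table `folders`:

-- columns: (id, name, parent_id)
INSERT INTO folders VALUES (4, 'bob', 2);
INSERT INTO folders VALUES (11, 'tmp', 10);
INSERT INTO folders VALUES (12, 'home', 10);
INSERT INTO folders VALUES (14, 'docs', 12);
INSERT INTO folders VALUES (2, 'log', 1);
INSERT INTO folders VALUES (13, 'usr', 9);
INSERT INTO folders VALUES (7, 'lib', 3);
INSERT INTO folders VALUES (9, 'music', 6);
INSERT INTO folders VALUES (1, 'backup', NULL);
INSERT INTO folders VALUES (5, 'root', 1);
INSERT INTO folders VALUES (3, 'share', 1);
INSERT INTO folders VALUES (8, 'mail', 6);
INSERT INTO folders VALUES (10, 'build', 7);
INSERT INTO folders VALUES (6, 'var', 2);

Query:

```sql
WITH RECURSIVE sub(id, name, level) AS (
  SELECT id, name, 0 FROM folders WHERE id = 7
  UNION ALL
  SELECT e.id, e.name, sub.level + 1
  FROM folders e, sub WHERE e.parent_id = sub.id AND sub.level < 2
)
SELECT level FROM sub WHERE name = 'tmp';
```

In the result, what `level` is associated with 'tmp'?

2

Base: id=7 (lib) at level 0.
Iteration 1: rows with parent_id in {7} -> build (id 10, level 1).
Iteration 2: rows with parent_id in {10} -> tmp (id 11, level 2), home (id 12, level 2).
Iteration 3: level < 2 fails for all current rows; recursion stops.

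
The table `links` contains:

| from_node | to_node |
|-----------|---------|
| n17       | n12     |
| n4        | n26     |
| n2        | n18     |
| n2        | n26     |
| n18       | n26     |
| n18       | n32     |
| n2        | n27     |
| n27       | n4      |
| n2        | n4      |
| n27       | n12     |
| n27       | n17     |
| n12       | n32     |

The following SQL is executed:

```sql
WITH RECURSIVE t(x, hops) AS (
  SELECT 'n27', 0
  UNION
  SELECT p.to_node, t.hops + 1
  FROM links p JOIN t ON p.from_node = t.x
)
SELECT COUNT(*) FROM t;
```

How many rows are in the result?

8

Base: (n27, hops=0).
Iteration 1: edges from {n27} -> (n12, hops=1), (n17, hops=1), (n4, hops=1).
Iteration 2: edges from {n12,n17,n4} -> (n12, hops=2), (n26, hops=2), (n32, hops=2).
Iteration 3: edges from {n12,n26,n32} -> (n32, hops=3).
Iteration 4: no outgoing edges from {n32}; recursion stops.
Total rows emitted: 8.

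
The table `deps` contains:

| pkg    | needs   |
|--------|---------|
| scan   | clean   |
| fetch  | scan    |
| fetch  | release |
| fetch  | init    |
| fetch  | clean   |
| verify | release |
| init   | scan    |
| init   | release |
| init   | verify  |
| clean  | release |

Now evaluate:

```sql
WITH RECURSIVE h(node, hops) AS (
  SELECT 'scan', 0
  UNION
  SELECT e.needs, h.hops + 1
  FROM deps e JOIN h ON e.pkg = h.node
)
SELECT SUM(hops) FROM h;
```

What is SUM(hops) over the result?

Base: (scan, hops=0).
Iteration 1: edges from {scan} -> (clean, hops=1).
Iteration 2: edges from {clean} -> (release, hops=2).
Iteration 3: no outgoing edges from {release}; recursion stops.
SUM(hops) = 0 + 1 + 2 = 3.

3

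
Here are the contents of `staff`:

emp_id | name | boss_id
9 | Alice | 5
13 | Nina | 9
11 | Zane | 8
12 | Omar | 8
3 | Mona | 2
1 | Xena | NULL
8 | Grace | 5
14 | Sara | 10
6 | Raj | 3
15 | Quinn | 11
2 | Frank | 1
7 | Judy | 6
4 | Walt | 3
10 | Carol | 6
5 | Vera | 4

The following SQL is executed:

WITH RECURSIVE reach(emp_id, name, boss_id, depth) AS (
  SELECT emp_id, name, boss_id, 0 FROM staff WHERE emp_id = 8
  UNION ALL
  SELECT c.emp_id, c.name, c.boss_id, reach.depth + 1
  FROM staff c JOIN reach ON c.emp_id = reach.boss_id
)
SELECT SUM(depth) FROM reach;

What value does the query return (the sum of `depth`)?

15

Base: emp_id=8 (Grace), boss_id=5, depth 0.
Iteration 1: join on emp_id=5 -> Vera (id 5, boss_id=4, depth 1).
Iteration 2: join on emp_id=4 -> Walt (id 4, boss_id=3, depth 2).
Iteration 3: join on emp_id=3 -> Mona (id 3, boss_id=2, depth 3).
Iteration 4: join on emp_id=2 -> Frank (id 2, boss_id=1, depth 4).
Iteration 5: join on emp_id=1 -> Xena (id 1, boss_id=NULL, depth 5).
Iteration 6: boss_id is NULL; no match; recursion stops.
SUM(depth) = 0 + 1 + 2 + 3 + 4 + 5 = 15.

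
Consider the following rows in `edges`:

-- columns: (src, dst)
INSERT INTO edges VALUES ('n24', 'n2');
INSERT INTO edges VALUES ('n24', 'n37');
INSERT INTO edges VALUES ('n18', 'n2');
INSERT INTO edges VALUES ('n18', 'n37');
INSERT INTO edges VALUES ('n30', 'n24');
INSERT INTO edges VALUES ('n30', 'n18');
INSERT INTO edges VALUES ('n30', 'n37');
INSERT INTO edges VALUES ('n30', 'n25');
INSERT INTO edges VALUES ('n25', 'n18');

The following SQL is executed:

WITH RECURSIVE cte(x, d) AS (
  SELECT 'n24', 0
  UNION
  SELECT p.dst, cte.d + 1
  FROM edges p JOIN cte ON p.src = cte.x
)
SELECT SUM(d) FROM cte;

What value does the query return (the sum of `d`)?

2

Base: (n24, d=0).
Iteration 1: edges from {n24} -> (n2, d=1), (n37, d=1).
Iteration 2: no outgoing edges from {n2,n37}; recursion stops.
SUM(d) = 0 + 1 + 1 = 2.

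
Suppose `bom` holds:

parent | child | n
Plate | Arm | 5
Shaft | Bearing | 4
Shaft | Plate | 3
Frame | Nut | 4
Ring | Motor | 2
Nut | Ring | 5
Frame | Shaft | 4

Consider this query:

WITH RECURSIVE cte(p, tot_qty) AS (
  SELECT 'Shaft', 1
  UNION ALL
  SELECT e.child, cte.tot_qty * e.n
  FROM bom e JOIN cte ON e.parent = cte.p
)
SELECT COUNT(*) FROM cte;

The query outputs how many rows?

Base: (Shaft, tot_qty=1).
Iteration 1: components of {Shaft} -> Bearing = 1*4 = 4, Plate = 1*3 = 3.
Iteration 2: components of {Bearing,Plate} -> Arm = 3*5 = 15.
Iteration 3: no further components; recursion stops.
Total rows emitted: 4.

4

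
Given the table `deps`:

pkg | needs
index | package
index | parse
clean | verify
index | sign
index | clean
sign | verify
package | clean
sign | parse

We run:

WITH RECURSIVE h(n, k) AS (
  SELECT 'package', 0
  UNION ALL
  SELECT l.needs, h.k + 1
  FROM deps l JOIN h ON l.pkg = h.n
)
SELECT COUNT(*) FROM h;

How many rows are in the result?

3

Base: (package, k=0).
Iteration 1: edges from {package} -> (clean, k=1).
Iteration 2: edges from {clean} -> (verify, k=2).
Iteration 3: no outgoing edges from {verify}; recursion stops.
Total rows emitted: 3.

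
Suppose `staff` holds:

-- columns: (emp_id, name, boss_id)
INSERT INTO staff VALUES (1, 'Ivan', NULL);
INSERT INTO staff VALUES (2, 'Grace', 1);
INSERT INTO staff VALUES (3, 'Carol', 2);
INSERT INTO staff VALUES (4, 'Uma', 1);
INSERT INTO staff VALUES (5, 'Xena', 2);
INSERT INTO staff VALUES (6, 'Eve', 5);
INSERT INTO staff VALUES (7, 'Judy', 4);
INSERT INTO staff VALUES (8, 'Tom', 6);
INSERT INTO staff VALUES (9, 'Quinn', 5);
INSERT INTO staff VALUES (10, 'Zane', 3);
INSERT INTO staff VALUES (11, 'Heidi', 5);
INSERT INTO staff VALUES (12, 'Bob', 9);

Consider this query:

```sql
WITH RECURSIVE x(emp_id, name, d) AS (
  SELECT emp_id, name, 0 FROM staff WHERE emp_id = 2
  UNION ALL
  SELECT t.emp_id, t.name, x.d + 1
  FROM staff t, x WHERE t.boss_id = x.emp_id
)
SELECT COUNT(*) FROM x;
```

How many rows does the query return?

Base: emp_id=2 (Grace) at d 0.
Iteration 1: rows with boss_id in {2} -> Carol (id 3, d 1), Xena (id 5, d 1).
Iteration 2: rows with boss_id in {3,5} -> Eve (id 6, d 2), Quinn (id 9, d 2), Zane (id 10, d 2), Heidi (id 11, d 2).
Iteration 3: rows with boss_id in {6,9,10,11} -> Tom (id 8, d 3), Bob (id 12, d 3).
Iteration 4: no rows with boss_id in {8,12}; recursion stops.
Total rows emitted: 9.

9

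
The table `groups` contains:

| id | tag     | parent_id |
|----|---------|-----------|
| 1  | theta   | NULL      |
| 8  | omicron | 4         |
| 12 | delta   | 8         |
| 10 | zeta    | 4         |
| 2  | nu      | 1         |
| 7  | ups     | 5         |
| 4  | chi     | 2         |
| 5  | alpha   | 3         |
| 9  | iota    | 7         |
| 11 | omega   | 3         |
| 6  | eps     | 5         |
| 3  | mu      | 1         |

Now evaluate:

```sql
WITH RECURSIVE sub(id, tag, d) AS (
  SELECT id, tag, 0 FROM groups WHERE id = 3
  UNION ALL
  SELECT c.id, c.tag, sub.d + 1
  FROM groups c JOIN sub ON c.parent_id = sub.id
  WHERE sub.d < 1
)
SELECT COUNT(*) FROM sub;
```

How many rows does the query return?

Base: id=3 (mu) at d 0.
Iteration 1: rows with parent_id in {3} -> alpha (id 5, d 1), omega (id 11, d 1).
Iteration 2: d < 1 fails for all current rows; recursion stops.
Total rows emitted: 3.

3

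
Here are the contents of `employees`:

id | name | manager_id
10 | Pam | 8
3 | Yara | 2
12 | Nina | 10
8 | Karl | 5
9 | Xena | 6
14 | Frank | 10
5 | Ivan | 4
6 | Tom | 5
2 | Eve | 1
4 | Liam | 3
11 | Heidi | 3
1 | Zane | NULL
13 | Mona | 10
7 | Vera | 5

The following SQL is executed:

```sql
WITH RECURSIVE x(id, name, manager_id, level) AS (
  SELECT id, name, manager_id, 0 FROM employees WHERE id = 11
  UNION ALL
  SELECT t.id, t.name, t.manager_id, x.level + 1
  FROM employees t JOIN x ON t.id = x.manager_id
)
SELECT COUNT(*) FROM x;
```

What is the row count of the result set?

Base: id=11 (Heidi), manager_id=3, level 0.
Iteration 1: join on id=3 -> Yara (id 3, manager_id=2, level 1).
Iteration 2: join on id=2 -> Eve (id 2, manager_id=1, level 2).
Iteration 3: join on id=1 -> Zane (id 1, manager_id=NULL, level 3).
Iteration 4: manager_id is NULL; no match; recursion stops.
Total rows emitted: 4.

4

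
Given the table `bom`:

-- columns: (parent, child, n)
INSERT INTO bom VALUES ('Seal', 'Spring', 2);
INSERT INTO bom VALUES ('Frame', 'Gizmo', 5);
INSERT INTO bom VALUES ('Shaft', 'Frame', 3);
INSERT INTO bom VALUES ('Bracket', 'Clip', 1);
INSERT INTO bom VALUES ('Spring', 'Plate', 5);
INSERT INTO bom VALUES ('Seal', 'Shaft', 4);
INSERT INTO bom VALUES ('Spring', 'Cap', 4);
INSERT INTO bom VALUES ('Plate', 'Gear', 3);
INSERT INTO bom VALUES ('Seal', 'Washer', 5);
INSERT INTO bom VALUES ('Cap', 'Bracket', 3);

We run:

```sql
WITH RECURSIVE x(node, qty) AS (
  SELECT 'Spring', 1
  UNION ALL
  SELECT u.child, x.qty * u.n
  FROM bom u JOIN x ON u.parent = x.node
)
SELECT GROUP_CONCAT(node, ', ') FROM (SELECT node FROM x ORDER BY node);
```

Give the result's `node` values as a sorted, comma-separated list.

Bracket, Cap, Clip, Gear, Plate, Spring

Base: (Spring, qty=1).
Iteration 1: components of {Spring} -> Cap = 1*4 = 4, Plate = 1*5 = 5.
Iteration 2: components of {Cap,Plate} -> Bracket = 4*3 = 12, Gear = 5*3 = 15.
Iteration 3: components of {Bracket,Gear} -> Clip = 12*1 = 12.
Iteration 4: no further components; recursion stops.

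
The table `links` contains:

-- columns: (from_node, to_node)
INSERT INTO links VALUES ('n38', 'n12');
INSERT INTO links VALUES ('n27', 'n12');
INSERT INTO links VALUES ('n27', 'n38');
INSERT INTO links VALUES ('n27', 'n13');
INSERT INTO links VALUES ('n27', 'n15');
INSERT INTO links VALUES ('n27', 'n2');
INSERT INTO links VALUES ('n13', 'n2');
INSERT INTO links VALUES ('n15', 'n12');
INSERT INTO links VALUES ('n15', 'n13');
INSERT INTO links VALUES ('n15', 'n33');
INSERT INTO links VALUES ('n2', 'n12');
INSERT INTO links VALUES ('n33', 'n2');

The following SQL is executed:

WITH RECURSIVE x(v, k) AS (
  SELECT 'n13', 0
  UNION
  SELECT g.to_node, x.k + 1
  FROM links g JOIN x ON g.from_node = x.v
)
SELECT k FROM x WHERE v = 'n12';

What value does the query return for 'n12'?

Base: (n13, k=0).
Iteration 1: edges from {n13} -> (n2, k=1).
Iteration 2: edges from {n2} -> (n12, k=2).
Iteration 3: no outgoing edges from {n12}; recursion stops.

2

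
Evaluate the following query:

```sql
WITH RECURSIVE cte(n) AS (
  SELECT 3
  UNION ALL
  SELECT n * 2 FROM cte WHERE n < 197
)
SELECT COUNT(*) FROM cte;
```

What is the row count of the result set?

8

Base: n=3.
Iteration 1: 3 < 197 holds -> n = 3 * 2 = 6.
Iteration 2: 6 < 197 holds -> n = 6 * 2 = 12.
Iteration 3: 12 < 197 holds -> n = 12 * 2 = 24.
Iteration 4: 24 < 197 holds -> n = 24 * 2 = 48.
Iteration 5: 48 < 197 holds -> n = 48 * 2 = 96.
Iteration 6: 96 < 197 holds -> n = 96 * 2 = 192.
Iteration 7: 192 < 197 holds -> n = 192 * 2 = 384.
Iteration 8: 384 < 197 fails; recursion stops.
Total rows emitted: 8.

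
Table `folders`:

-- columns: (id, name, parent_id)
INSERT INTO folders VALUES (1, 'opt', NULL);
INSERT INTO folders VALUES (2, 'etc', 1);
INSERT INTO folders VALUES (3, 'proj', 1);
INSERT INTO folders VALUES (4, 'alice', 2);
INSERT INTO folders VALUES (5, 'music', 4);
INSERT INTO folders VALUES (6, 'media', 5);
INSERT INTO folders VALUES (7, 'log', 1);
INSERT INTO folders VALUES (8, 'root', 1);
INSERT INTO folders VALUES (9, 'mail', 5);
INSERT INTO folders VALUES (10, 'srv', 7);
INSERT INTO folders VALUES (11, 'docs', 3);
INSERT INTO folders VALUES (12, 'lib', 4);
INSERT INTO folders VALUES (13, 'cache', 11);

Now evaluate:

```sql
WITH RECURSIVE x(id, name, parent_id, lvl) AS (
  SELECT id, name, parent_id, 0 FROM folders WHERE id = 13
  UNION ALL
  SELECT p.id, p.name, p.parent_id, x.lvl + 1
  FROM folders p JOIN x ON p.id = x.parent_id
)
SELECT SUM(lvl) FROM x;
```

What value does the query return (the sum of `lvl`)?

Base: id=13 (cache), parent_id=11, lvl 0.
Iteration 1: join on id=11 -> docs (id 11, parent_id=3, lvl 1).
Iteration 2: join on id=3 -> proj (id 3, parent_id=1, lvl 2).
Iteration 3: join on id=1 -> opt (id 1, parent_id=NULL, lvl 3).
Iteration 4: parent_id is NULL; no match; recursion stops.
SUM(lvl) = 0 + 1 + 2 + 3 = 6.

6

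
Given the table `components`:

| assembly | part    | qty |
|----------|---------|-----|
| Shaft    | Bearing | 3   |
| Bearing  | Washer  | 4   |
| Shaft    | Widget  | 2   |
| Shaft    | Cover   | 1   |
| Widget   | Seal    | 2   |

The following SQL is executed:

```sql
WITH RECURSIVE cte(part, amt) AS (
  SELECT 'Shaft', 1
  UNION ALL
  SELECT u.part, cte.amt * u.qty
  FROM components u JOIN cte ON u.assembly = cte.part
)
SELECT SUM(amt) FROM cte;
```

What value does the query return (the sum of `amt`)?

23

Base: (Shaft, amt=1).
Iteration 1: components of {Shaft} -> Bearing = 1*3 = 3, Cover = 1*1 = 1, Widget = 1*2 = 2.
Iteration 2: components of {Bearing,Cover,Widget} -> Seal = 2*2 = 4, Washer = 3*4 = 12.
Iteration 3: no further components; recursion stops.
SUM(amt) = 1 + 3 + 2 + 1 + 12 + 4 = 23.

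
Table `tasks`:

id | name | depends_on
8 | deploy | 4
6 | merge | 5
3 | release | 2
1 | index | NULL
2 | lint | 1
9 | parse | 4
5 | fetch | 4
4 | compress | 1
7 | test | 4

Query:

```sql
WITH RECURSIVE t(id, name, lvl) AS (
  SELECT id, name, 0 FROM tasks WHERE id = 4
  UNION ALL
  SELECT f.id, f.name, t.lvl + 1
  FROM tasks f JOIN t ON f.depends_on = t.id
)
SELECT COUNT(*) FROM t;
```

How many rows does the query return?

Base: id=4 (compress) at lvl 0.
Iteration 1: rows with depends_on in {4} -> fetch (id 5, lvl 1), test (id 7, lvl 1), deploy (id 8, lvl 1), parse (id 9, lvl 1).
Iteration 2: rows with depends_on in {5,7,8,9} -> merge (id 6, lvl 2).
Iteration 3: no rows with depends_on in {6}; recursion stops.
Total rows emitted: 6.

6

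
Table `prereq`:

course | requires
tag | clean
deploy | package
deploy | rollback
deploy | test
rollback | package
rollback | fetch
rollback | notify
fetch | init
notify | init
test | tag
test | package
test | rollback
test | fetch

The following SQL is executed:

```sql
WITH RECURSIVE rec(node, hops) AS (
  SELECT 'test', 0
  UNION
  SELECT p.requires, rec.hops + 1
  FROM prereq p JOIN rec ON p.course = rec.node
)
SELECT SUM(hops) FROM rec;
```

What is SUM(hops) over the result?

17

Base: (test, hops=0).
Iteration 1: edges from {test} -> (fetch, hops=1), (package, hops=1), (rollback, hops=1), (tag, hops=1).
Iteration 2: edges from {fetch,package,rollback,tag} -> (clean, hops=2), (fetch, hops=2), (init, hops=2), (notify, hops=2), (package, hops=2).
Iteration 3: edges from {clean,fetch,init,notify,package} -> (init, hops=3). [UNION drops 1 duplicate row(s)]
Iteration 4: no outgoing edges from {init}; recursion stops.
SUM(hops) = 0 + 1 + 1 + 1 + 1 + 2 + 2 + 2 + 2 + 2 + 3 = 17.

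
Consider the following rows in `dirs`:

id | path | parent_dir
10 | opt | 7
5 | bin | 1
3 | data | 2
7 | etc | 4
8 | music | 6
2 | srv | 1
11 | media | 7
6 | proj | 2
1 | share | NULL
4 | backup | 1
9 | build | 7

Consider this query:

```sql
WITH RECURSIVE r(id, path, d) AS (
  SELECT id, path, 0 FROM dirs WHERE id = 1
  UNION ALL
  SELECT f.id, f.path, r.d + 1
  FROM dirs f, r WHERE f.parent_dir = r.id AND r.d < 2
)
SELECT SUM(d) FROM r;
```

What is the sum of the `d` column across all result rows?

Base: id=1 (share) at d 0.
Iteration 1: rows with parent_dir in {1} -> srv (id 2, d 1), backup (id 4, d 1), bin (id 5, d 1).
Iteration 2: rows with parent_dir in {2,4,5} -> data (id 3, d 2), proj (id 6, d 2), etc (id 7, d 2).
Iteration 3: d < 2 fails for all current rows; recursion stops.
SUM(d) = 0 + 1 + 1 + 1 + 2 + 2 + 2 = 9.

9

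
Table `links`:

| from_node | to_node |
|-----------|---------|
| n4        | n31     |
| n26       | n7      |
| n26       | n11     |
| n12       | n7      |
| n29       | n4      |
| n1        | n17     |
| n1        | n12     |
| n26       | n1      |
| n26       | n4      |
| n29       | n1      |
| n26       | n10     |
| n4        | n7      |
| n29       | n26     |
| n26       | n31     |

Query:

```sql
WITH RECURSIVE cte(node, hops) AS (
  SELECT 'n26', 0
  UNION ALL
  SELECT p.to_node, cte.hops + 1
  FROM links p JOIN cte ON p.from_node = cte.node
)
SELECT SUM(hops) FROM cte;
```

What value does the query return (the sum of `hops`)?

17

Base: (n26, hops=0).
Iteration 1: edges from {n26} -> (n1, hops=1), (n10, hops=1), (n11, hops=1), (n31, hops=1), (n4, hops=1), (n7, hops=1).
Iteration 2: edges from {n1,n10,n11,n31,n4,n7} -> (n12, hops=2), (n17, hops=2), (n31, hops=2), (n7, hops=2).
Iteration 3: edges from {n12,n17,n31,n7} -> (n7, hops=3).
Iteration 4: no outgoing edges from {n7}; recursion stops.
SUM(hops) = 0 + 1 + 1 + 1 + 1 + 1 + 1 + 2 + 2 + 2 + 2 + 3 = 17.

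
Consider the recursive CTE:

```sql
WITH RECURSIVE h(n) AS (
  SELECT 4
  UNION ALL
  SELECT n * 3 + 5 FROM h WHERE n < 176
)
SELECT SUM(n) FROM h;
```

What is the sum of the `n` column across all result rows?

774

Base: n=4.
Iteration 1: 4 < 176 holds -> n = 4 * 3 + 5 = 17.
Iteration 2: 17 < 176 holds -> n = 17 * 3 + 5 = 56.
Iteration 3: 56 < 176 holds -> n = 56 * 3 + 5 = 173.
Iteration 4: 173 < 176 holds -> n = 173 * 3 + 5 = 524.
Iteration 5: 524 < 176 fails; recursion stops.
SUM(n) = 4 + 17 + 56 + 173 + 524 = 774.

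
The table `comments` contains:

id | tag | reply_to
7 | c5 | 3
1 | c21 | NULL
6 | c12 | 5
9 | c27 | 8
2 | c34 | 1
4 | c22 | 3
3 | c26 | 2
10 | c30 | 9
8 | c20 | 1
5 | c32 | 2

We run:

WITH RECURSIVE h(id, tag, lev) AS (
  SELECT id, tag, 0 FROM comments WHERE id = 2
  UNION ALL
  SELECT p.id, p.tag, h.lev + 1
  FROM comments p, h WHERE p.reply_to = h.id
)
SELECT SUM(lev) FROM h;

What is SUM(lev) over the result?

8

Base: id=2 (c34) at lev 0.
Iteration 1: rows with reply_to in {2} -> c26 (id 3, lev 1), c32 (id 5, lev 1).
Iteration 2: rows with reply_to in {3,5} -> c22 (id 4, lev 2), c12 (id 6, lev 2), c5 (id 7, lev 2).
Iteration 3: no rows with reply_to in {4,6,7}; recursion stops.
SUM(lev) = 0 + 1 + 1 + 2 + 2 + 2 = 8.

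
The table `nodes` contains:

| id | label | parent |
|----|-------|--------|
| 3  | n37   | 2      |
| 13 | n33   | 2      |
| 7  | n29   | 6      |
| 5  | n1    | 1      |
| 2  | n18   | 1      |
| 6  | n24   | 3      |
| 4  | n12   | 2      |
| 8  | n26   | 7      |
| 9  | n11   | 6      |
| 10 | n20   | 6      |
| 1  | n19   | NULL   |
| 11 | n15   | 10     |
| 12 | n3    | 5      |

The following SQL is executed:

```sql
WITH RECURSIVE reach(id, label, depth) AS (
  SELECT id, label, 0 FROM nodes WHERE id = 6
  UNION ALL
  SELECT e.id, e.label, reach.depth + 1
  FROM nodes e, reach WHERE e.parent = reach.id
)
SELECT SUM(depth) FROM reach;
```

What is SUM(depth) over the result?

Base: id=6 (n24) at depth 0.
Iteration 1: rows with parent in {6} -> n29 (id 7, depth 1), n11 (id 9, depth 1), n20 (id 10, depth 1).
Iteration 2: rows with parent in {7,9,10} -> n26 (id 8, depth 2), n15 (id 11, depth 2).
Iteration 3: no rows with parent in {8,11}; recursion stops.
SUM(depth) = 0 + 1 + 1 + 1 + 2 + 2 = 7.

7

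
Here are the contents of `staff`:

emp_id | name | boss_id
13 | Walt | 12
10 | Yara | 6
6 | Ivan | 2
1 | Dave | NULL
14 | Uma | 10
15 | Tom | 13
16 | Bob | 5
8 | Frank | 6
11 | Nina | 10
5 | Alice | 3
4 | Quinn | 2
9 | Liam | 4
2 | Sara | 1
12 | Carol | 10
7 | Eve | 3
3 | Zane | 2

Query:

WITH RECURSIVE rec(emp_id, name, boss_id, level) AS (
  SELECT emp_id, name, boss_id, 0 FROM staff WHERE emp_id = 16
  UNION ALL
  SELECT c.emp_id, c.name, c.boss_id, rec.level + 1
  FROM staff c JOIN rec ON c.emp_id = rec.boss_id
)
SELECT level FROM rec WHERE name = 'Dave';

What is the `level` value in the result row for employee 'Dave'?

Base: emp_id=16 (Bob), boss_id=5, level 0.
Iteration 1: join on emp_id=5 -> Alice (id 5, boss_id=3, level 1).
Iteration 2: join on emp_id=3 -> Zane (id 3, boss_id=2, level 2).
Iteration 3: join on emp_id=2 -> Sara (id 2, boss_id=1, level 3).
Iteration 4: join on emp_id=1 -> Dave (id 1, boss_id=NULL, level 4).
Iteration 5: boss_id is NULL; no match; recursion stops.

4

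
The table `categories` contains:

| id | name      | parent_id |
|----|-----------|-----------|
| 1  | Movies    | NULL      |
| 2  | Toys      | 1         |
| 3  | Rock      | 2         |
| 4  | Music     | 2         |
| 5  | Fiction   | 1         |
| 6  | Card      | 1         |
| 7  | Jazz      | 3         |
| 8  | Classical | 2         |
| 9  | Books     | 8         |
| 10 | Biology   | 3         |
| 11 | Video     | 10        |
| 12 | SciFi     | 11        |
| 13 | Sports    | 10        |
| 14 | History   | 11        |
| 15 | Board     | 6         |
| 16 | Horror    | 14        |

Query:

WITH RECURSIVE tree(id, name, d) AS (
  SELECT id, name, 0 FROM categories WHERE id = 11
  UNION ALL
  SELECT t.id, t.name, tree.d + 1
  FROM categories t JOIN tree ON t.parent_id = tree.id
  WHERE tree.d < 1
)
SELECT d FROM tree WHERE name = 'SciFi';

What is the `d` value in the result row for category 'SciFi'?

Base: id=11 (Video) at d 0.
Iteration 1: rows with parent_id in {11} -> SciFi (id 12, d 1), History (id 14, d 1).
Iteration 2: d < 1 fails for all current rows; recursion stops.

1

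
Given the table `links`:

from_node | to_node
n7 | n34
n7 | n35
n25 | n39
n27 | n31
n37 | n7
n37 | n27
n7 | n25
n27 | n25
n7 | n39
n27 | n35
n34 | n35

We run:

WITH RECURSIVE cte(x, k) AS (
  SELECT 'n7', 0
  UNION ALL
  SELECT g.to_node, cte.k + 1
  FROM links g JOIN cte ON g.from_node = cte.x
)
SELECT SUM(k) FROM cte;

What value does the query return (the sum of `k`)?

8

Base: (n7, k=0).
Iteration 1: edges from {n7} -> (n25, k=1), (n34, k=1), (n35, k=1), (n39, k=1).
Iteration 2: edges from {n25,n34,n35,n39} -> (n35, k=2), (n39, k=2).
Iteration 3: no outgoing edges from {n35,n39}; recursion stops.
SUM(k) = 0 + 1 + 1 + 1 + 1 + 2 + 2 = 8.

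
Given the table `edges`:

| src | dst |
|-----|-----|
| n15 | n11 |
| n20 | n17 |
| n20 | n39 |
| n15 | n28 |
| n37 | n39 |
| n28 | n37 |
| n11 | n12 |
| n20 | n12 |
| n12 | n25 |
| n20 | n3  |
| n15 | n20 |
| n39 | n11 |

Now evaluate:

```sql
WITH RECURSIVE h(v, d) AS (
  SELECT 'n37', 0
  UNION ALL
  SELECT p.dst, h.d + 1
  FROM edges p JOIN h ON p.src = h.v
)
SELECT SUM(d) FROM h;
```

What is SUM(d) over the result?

Base: (n37, d=0).
Iteration 1: edges from {n37} -> (n39, d=1).
Iteration 2: edges from {n39} -> (n11, d=2).
Iteration 3: edges from {n11} -> (n12, d=3).
Iteration 4: edges from {n12} -> (n25, d=4).
Iteration 5: no outgoing edges from {n25}; recursion stops.
SUM(d) = 0 + 1 + 2 + 3 + 4 = 10.

10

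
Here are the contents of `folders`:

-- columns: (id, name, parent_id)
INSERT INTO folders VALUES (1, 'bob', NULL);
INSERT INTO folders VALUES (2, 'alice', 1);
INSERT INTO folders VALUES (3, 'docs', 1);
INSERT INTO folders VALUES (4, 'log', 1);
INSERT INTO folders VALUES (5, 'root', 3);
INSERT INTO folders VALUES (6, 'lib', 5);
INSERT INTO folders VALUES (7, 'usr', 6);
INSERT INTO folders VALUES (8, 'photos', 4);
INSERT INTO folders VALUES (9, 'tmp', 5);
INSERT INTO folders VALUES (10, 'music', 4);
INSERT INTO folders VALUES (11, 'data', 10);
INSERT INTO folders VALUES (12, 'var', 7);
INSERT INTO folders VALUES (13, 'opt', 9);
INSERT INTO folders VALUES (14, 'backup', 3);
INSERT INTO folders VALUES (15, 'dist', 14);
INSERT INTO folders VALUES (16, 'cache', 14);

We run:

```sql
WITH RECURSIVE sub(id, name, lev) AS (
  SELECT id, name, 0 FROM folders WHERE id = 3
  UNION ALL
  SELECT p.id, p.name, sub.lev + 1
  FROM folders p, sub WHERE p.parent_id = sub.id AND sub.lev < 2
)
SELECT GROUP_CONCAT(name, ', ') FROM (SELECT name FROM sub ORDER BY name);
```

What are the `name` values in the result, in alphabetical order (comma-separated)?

Base: id=3 (docs) at lev 0.
Iteration 1: rows with parent_id in {3} -> root (id 5, lev 1), backup (id 14, lev 1).
Iteration 2: rows with parent_id in {5,14} -> lib (id 6, lev 2), tmp (id 9, lev 2), dist (id 15, lev 2), cache (id 16, lev 2).
Iteration 3: lev < 2 fails for all current rows; recursion stops.

backup, cache, dist, docs, lib, root, tmp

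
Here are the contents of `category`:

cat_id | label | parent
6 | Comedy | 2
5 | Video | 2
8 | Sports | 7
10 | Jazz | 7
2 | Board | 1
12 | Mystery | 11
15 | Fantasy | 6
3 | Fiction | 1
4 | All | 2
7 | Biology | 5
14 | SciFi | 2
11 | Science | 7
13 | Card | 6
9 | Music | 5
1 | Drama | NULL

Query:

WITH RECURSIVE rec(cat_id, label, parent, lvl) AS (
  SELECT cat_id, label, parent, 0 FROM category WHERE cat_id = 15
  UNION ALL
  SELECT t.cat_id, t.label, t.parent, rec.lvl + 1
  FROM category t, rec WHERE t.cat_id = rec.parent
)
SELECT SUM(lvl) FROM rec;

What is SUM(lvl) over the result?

Base: cat_id=15 (Fantasy), parent=6, lvl 0.
Iteration 1: join on cat_id=6 -> Comedy (id 6, parent=2, lvl 1).
Iteration 2: join on cat_id=2 -> Board (id 2, parent=1, lvl 2).
Iteration 3: join on cat_id=1 -> Drama (id 1, parent=NULL, lvl 3).
Iteration 4: parent is NULL; no match; recursion stops.
SUM(lvl) = 0 + 1 + 2 + 3 = 6.

6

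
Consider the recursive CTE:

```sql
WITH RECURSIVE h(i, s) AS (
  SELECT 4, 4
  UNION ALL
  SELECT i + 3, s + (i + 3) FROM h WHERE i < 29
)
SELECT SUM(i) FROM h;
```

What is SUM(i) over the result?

Base: i=4, s=4.
Iteration 1: 4 < 29 holds -> i = 4 + 3 = 7, s = 4 + 7 = 11.
Iteration 2: 7 < 29 holds -> i = 7 + 3 = 10, s = 11 + 10 = 21.
Iteration 3: 10 < 29 holds -> i = 10 + 3 = 13, s = 21 + 13 = 34.
Iteration 4: 13 < 29 holds -> i = 13 + 3 = 16, s = 34 + 16 = 50.
Iteration 5: 16 < 29 holds -> i = 16 + 3 = 19, s = 50 + 19 = 69.
Iteration 6: 19 < 29 holds -> i = 19 + 3 = 22, s = 69 + 22 = 91.
Iteration 7: 22 < 29 holds -> i = 22 + 3 = 25, s = 91 + 25 = 116.
Iteration 8: 25 < 29 holds -> i = 25 + 3 = 28, s = 116 + 28 = 144.
Iteration 9: 28 < 29 holds -> i = 28 + 3 = 31, s = 144 + 31 = 175.
Iteration 10: 31 < 29 fails; recursion stops.
SUM(i) = 4 + 7 + 10 + 13 + 16 + 19 + 22 + 25 + 28 + 31 = 175.

175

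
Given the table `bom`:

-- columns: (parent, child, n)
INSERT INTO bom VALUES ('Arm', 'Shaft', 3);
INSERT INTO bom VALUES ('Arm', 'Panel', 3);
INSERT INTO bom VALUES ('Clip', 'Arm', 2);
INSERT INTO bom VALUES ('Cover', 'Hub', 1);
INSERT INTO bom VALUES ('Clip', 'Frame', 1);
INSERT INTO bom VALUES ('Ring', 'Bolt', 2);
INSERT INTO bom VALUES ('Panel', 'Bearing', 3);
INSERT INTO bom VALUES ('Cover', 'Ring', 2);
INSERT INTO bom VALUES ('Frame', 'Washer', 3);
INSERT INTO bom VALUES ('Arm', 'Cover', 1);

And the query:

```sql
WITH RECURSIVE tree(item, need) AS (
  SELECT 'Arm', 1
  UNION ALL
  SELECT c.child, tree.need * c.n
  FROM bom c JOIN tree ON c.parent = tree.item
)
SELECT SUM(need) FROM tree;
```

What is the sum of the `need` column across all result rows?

Base: (Arm, need=1).
Iteration 1: components of {Arm} -> Cover = 1*1 = 1, Panel = 1*3 = 3, Shaft = 1*3 = 3.
Iteration 2: components of {Cover,Panel,Shaft} -> Bearing = 3*3 = 9, Hub = 1*1 = 1, Ring = 1*2 = 2.
Iteration 3: components of {Bearing,Hub,Ring} -> Bolt = 2*2 = 4.
Iteration 4: no further components; recursion stops.
SUM(need) = 1 + 3 + 1 + 3 + 9 + 1 + 2 + 4 = 24.

24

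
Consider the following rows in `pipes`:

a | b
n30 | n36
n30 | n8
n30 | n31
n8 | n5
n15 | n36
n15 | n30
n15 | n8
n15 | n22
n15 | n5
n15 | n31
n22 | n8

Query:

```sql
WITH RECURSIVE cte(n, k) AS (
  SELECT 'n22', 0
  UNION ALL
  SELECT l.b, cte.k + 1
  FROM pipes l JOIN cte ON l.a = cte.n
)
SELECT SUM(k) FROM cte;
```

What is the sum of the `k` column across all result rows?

Base: (n22, k=0).
Iteration 1: edges from {n22} -> (n8, k=1).
Iteration 2: edges from {n8} -> (n5, k=2).
Iteration 3: no outgoing edges from {n5}; recursion stops.
SUM(k) = 0 + 1 + 2 = 3.

3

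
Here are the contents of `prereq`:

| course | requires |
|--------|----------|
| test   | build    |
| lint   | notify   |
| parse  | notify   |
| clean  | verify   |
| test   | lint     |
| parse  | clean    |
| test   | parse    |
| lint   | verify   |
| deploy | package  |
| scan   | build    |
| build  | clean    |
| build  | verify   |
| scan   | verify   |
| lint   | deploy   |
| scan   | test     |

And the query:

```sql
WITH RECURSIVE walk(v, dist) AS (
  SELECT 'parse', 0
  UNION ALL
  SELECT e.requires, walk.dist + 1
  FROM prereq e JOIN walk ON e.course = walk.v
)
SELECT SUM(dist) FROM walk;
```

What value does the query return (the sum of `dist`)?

Base: (parse, dist=0).
Iteration 1: edges from {parse} -> (clean, dist=1), (notify, dist=1).
Iteration 2: edges from {clean,notify} -> (verify, dist=2).
Iteration 3: no outgoing edges from {verify}; recursion stops.
SUM(dist) = 0 + 1 + 1 + 2 = 4.

4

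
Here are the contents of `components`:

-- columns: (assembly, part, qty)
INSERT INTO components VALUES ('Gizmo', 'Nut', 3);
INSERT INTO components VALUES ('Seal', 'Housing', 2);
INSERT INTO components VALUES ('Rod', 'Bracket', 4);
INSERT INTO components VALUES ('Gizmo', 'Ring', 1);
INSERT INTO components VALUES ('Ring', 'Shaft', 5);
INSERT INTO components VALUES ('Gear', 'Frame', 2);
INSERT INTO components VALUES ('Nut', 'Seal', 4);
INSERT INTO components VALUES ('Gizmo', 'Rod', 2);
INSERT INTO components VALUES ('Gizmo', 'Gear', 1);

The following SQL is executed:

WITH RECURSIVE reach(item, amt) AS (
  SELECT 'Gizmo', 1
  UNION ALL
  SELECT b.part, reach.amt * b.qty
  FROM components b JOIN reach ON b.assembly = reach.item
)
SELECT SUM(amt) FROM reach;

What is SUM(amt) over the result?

59

Base: (Gizmo, amt=1).
Iteration 1: components of {Gizmo} -> Gear = 1*1 = 1, Nut = 1*3 = 3, Ring = 1*1 = 1, Rod = 1*2 = 2.
Iteration 2: components of {Gear,Nut,Ring,Rod} -> Bracket = 2*4 = 8, Frame = 1*2 = 2, Seal = 3*4 = 12, Shaft = 1*5 = 5.
Iteration 3: components of {Bracket,Frame,Seal,Shaft} -> Housing = 12*2 = 24.
Iteration 4: no further components; recursion stops.
SUM(amt) = 1 + 2 + 3 + 1 + 1 + 8 + 12 + 5 + 2 + 24 = 59.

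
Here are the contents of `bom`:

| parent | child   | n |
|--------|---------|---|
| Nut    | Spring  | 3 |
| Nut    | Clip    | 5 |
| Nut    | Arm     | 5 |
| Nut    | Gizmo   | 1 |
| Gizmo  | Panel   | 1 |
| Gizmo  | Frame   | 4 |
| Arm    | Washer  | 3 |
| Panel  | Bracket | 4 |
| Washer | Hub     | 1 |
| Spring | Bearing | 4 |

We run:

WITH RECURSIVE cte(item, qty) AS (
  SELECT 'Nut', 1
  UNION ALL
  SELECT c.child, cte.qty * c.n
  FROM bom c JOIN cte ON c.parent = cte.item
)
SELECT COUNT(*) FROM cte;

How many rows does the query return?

Base: (Nut, qty=1).
Iteration 1: components of {Nut} -> Arm = 1*5 = 5, Clip = 1*5 = 5, Gizmo = 1*1 = 1, Spring = 1*3 = 3.
Iteration 2: components of {Arm,Clip,Gizmo,Spring} -> Bearing = 3*4 = 12, Frame = 1*4 = 4, Panel = 1*1 = 1, Washer = 5*3 = 15.
Iteration 3: components of {Bearing,Frame,Panel,Washer} -> Bracket = 1*4 = 4, Hub = 15*1 = 15.
Iteration 4: no further components; recursion stops.
Total rows emitted: 11.

11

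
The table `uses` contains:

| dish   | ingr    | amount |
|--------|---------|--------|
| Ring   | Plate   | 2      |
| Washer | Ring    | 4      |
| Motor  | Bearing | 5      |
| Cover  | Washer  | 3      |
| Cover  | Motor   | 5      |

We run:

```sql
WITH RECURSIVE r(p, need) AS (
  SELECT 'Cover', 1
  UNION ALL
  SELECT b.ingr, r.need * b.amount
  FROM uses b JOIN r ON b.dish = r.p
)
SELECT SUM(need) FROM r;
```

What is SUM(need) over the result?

70

Base: (Cover, need=1).
Iteration 1: components of {Cover} -> Motor = 1*5 = 5, Washer = 1*3 = 3.
Iteration 2: components of {Motor,Washer} -> Bearing = 5*5 = 25, Ring = 3*4 = 12.
Iteration 3: components of {Bearing,Ring} -> Plate = 12*2 = 24.
Iteration 4: no further components; recursion stops.
SUM(need) = 1 + 5 + 3 + 25 + 12 + 24 = 70.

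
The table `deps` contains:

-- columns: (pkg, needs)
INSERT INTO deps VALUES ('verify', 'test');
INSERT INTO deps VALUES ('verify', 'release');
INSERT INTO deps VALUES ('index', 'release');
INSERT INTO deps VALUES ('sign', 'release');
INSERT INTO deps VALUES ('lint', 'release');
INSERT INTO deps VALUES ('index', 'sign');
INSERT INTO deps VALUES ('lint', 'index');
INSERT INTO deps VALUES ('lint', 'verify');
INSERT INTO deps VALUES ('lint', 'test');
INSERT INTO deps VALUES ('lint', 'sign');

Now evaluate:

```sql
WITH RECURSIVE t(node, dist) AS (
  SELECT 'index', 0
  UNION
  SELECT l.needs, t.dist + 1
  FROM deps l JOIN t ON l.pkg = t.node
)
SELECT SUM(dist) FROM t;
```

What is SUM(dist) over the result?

Base: (index, dist=0).
Iteration 1: edges from {index} -> (release, dist=1), (sign, dist=1).
Iteration 2: edges from {release,sign} -> (release, dist=2).
Iteration 3: no outgoing edges from {release}; recursion stops.
SUM(dist) = 0 + 1 + 1 + 2 = 4.

4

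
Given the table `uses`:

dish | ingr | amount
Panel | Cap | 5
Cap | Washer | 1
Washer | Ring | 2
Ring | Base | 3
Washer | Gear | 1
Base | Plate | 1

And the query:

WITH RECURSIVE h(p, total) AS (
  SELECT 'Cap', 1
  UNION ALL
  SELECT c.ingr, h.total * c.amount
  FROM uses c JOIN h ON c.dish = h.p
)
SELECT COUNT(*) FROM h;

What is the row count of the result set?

6

Base: (Cap, total=1).
Iteration 1: components of {Cap} -> Washer = 1*1 = 1.
Iteration 2: components of {Washer} -> Gear = 1*1 = 1, Ring = 1*2 = 2.
Iteration 3: components of {Gear,Ring} -> Base = 2*3 = 6.
Iteration 4: components of {Base} -> Plate = 6*1 = 6.
Iteration 5: no further components; recursion stops.
Total rows emitted: 6.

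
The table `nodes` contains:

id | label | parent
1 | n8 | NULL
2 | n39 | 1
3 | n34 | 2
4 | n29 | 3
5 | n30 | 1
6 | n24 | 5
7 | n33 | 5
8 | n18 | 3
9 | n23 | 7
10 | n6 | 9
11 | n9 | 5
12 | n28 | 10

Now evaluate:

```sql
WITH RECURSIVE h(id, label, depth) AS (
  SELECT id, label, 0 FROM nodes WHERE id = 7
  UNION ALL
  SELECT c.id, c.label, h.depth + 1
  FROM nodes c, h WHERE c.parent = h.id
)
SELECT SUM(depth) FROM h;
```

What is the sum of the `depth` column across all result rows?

6

Base: id=7 (n33) at depth 0.
Iteration 1: rows with parent in {7} -> n23 (id 9, depth 1).
Iteration 2: rows with parent in {9} -> n6 (id 10, depth 2).
Iteration 3: rows with parent in {10} -> n28 (id 12, depth 3).
Iteration 4: no rows with parent in {12}; recursion stops.
SUM(depth) = 0 + 1 + 2 + 3 = 6.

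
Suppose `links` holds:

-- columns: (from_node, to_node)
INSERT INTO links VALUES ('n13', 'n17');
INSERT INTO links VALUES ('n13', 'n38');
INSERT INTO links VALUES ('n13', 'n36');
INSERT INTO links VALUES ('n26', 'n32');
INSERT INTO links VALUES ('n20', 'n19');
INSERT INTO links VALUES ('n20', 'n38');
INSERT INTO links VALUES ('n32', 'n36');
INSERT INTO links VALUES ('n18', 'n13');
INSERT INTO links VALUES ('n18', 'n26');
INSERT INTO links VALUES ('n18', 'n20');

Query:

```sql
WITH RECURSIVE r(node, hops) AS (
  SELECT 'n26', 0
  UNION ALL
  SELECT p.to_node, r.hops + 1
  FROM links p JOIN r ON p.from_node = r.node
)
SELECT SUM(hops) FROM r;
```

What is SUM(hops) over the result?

3

Base: (n26, hops=0).
Iteration 1: edges from {n26} -> (n32, hops=1).
Iteration 2: edges from {n32} -> (n36, hops=2).
Iteration 3: no outgoing edges from {n36}; recursion stops.
SUM(hops) = 0 + 1 + 2 = 3.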